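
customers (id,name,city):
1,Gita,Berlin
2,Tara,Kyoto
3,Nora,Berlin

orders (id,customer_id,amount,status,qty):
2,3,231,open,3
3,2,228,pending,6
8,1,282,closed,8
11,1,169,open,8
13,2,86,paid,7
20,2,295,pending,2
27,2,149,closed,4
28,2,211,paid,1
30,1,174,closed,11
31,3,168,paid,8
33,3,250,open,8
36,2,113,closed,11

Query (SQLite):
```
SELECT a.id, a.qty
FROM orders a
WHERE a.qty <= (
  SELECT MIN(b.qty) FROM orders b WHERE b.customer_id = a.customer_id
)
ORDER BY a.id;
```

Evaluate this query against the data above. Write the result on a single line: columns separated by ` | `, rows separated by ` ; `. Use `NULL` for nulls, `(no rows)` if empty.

2 | 3 ; 8 | 8 ; 11 | 8 ; 28 | 1

For each orders row a, compute MIN(qty) over rows sharing a.customer_id.
Keep row a if a.qty <= that per-group MIN.
  customer_id=1: MIN(qty) = 8
  customer_id=2: MIN(qty) = 1
  customer_id=3: MIN(qty) = 3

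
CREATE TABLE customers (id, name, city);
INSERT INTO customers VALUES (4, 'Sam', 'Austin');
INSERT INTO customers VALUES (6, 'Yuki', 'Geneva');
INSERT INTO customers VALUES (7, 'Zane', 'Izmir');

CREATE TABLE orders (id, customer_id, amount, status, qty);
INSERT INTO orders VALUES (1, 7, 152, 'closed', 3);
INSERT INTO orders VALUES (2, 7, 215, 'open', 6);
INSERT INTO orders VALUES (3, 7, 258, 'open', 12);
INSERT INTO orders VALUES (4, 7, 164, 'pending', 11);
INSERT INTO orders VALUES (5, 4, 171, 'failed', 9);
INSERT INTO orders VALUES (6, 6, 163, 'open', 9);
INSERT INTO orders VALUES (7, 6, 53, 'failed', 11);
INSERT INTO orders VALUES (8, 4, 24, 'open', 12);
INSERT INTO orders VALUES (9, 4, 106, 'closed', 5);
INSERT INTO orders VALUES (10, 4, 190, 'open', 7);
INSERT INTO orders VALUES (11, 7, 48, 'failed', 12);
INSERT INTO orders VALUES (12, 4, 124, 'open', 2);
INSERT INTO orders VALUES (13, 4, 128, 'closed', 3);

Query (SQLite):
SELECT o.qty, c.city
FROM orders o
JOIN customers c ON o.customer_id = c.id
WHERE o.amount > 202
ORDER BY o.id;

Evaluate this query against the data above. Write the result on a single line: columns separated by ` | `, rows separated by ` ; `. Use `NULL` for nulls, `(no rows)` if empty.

Each orders row matches the customers row where customer_id = customers.id.
Then keep rows with o.amount > 202.

6 | Izmir ; 12 | Izmir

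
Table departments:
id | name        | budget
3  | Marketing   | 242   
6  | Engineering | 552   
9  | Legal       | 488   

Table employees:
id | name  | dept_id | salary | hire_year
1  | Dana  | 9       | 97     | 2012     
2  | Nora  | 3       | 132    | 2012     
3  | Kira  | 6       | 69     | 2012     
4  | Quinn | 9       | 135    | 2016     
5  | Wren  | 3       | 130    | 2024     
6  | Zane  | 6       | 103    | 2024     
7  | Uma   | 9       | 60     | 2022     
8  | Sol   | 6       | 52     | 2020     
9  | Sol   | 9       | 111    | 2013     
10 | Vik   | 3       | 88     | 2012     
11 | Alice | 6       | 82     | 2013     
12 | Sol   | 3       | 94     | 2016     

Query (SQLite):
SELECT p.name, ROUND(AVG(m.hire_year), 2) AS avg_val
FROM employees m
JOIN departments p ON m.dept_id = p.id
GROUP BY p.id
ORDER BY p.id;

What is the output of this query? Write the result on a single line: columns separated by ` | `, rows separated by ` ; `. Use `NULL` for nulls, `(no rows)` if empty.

Marketing | 2016 ; Engineering | 2017.25 ; Legal | 2015.75

Join each employees row to its departments via dept_id.
Group joined rows by departments.id; compute ROUND(AVG(m.hire_year), 2) per group.
  3: ids {2, 5, 10, 12} → ROUND(AVG(m.hire_year), 2)=2016
  6: ids {3, 6, 8, 11} → ROUND(AVG(m.hire_year), 2)=2017.25
  9: ids {1, 4, 7, 9} → ROUND(AVG(m.hire_year), 2)=2015.75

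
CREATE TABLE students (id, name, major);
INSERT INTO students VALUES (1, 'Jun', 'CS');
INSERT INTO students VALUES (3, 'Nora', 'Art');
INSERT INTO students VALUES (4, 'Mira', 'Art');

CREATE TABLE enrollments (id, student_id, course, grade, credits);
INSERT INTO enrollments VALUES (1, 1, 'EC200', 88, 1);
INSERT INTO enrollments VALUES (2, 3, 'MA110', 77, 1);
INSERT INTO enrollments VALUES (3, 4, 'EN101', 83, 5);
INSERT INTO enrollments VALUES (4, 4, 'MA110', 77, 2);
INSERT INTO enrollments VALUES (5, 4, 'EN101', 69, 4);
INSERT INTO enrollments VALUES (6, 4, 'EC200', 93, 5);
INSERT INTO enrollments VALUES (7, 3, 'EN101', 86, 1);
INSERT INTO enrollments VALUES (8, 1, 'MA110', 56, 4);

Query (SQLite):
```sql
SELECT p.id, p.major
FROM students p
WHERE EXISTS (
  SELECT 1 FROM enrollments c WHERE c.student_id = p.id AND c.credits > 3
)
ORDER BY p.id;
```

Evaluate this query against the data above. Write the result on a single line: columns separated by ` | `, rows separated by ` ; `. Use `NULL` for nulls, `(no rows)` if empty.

1 | CS ; 4 | Art

For each students row, check whether any enrollments with matching student_id has credits > 3.
Keep rows where that is true.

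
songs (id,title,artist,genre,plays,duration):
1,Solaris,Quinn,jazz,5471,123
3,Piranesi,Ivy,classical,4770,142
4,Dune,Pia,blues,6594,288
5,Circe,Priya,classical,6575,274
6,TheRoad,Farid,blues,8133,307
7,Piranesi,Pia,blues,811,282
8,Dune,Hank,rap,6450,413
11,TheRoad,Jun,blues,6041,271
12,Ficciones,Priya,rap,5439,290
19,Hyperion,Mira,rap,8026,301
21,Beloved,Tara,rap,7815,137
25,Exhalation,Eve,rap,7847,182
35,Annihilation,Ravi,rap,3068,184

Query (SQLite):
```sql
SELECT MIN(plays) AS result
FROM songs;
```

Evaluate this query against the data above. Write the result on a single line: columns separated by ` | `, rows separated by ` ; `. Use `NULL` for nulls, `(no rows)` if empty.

811

All plays values: [5471, 4770, 6594, 6575, 8133, 811, 6450, 6041, 5439, 8026, 7815, 7847, 3068].
MIN of non-NULL values = 811.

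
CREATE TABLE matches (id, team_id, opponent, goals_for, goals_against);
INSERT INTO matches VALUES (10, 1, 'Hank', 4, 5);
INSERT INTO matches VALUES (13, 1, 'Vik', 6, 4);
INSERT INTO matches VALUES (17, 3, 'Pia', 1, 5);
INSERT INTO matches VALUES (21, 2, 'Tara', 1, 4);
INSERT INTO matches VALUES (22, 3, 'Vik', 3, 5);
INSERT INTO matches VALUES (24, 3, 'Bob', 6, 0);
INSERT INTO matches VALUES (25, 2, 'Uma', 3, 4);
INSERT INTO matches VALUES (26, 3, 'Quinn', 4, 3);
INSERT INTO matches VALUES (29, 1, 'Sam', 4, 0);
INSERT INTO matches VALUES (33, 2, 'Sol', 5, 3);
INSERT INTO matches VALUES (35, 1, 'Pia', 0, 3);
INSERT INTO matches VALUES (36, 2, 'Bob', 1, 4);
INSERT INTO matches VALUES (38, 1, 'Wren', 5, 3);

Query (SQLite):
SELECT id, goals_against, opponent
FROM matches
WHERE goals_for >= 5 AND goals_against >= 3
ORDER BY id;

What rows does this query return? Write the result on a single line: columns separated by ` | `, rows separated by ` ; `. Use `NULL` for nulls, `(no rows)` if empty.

goals_for >= 5: ids {13, 24, 33, 38}
goals_against >= 3: ids {10, 13, 17, 21, 22, 25, 26, 33, 35, 36, 38}
Combine with AND.

13 | 4 | Vik ; 33 | 3 | Sol ; 38 | 3 | Wren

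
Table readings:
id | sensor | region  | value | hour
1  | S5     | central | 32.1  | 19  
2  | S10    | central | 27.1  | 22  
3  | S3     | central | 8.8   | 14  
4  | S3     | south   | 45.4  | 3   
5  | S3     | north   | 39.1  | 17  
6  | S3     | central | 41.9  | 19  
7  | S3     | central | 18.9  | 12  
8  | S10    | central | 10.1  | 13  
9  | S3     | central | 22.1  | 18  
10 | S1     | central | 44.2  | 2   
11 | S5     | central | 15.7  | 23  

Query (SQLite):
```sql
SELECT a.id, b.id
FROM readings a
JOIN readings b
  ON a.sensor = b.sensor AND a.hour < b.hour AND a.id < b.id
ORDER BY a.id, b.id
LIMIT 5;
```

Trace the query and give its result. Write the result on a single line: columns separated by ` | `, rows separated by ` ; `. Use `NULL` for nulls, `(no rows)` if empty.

1 | 11 ; 3 | 5 ; 3 | 6 ; 3 | 9 ; 4 | 5

Pairs (a,b) with same sensor, a.hour < b.hour, a.id < b.id.
sensor groups: S1:{10} S10:{2,8} S3:{3,4,5,6,7,9} S5:{1,11}
Ordered by (a.id, b.id); first 5.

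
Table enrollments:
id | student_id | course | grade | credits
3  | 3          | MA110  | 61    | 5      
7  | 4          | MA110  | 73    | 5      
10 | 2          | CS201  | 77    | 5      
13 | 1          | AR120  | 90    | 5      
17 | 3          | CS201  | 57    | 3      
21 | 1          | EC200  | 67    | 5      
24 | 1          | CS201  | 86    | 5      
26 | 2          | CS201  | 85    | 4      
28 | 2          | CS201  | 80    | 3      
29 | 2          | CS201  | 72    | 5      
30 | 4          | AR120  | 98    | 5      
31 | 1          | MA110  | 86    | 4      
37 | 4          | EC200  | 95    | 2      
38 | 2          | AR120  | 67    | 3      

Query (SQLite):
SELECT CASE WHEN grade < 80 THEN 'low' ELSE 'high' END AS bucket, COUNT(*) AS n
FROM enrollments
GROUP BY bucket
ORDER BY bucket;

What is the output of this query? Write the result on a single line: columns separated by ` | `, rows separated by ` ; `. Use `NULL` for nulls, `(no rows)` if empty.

high | 7 ; low | 7

Bucket rows by grade < 80 → 'low' else 'high'; count each bucket.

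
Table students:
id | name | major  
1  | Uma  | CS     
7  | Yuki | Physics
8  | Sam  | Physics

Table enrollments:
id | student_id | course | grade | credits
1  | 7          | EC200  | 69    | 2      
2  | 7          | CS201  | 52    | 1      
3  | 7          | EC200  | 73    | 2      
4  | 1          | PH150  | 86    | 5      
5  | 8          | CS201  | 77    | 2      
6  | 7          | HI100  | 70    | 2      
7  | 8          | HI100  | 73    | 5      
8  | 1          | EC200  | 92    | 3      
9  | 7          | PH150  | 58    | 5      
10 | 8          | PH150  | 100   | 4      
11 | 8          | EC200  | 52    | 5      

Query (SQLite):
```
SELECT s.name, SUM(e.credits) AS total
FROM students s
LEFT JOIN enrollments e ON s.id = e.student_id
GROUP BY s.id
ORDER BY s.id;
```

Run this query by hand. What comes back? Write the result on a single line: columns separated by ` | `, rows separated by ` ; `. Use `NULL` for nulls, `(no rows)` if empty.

Uma | 8 ; Yuki | 12 ; Sam | 16

LEFT JOIN keeps every students row; unmatched ones get NULL for enrollments columns.
Group by students.id and compute SUM(e.credits). SUM over an all-NULL group is NULL.
  1: ids {4, 8} → SUM(e.credits)=8
  7: ids {1, 2, 3, 6, 9} → SUM(e.credits)=12
  8: ids {5, 7, 10, 11} → SUM(e.credits)=16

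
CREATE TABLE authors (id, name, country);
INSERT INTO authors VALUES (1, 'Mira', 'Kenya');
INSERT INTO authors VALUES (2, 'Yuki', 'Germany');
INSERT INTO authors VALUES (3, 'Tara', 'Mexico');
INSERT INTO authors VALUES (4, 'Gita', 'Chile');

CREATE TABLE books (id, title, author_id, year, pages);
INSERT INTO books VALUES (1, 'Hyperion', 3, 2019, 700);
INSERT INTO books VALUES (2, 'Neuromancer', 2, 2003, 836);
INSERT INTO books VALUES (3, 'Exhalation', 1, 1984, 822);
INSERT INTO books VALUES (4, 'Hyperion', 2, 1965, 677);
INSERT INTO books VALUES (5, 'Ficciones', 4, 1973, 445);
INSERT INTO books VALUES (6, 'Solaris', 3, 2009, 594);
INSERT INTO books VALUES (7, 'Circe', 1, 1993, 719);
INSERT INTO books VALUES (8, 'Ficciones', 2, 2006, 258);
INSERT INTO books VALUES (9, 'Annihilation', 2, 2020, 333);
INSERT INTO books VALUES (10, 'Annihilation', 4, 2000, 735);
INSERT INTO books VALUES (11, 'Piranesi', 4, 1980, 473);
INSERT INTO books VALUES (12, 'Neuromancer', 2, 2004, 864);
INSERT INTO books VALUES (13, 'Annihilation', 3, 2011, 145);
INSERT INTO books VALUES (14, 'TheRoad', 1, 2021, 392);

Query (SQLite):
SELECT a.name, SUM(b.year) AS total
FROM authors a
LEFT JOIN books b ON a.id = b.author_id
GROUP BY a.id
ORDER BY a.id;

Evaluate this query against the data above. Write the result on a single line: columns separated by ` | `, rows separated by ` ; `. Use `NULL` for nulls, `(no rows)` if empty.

LEFT JOIN keeps every authors row; unmatched ones get NULL for books columns.
Group by authors.id and compute SUM(b.year). SUM over an all-NULL group is NULL.
  1: ids {3, 7, 14} → SUM(b.year)=5998
  2: ids {2, 4, 8, 9, 12} → SUM(b.year)=9998
  3: ids {1, 6, 13} → SUM(b.year)=6039
  4: ids {5, 10, 11} → SUM(b.year)=5953

Mira | 5998 ; Yuki | 9998 ; Tara | 6039 ; Gita | 5953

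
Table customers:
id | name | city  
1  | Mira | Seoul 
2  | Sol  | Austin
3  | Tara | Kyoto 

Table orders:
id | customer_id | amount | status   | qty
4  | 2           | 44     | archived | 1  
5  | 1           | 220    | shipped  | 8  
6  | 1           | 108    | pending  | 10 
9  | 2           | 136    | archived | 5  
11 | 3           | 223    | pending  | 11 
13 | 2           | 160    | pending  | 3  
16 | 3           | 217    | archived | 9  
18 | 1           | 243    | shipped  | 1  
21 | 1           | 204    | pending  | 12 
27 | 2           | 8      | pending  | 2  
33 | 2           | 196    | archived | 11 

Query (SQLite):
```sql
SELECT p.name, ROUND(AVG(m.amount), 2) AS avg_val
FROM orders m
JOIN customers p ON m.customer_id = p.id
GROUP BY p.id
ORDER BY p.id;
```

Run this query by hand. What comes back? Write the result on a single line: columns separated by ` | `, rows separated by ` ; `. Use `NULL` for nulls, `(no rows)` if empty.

Join each orders row to its customers via customer_id.
Group joined rows by customers.id; compute ROUND(AVG(m.amount), 2) per group.
  1: ids {5, 6, 18, 21} → ROUND(AVG(m.amount), 2)=193.75
  2: ids {4, 9, 13, 27, 33} → ROUND(AVG(m.amount), 2)=108.8
  3: ids {11, 16} → ROUND(AVG(m.amount), 2)=220

Mira | 193.75 ; Sol | 108.8 ; Tara | 220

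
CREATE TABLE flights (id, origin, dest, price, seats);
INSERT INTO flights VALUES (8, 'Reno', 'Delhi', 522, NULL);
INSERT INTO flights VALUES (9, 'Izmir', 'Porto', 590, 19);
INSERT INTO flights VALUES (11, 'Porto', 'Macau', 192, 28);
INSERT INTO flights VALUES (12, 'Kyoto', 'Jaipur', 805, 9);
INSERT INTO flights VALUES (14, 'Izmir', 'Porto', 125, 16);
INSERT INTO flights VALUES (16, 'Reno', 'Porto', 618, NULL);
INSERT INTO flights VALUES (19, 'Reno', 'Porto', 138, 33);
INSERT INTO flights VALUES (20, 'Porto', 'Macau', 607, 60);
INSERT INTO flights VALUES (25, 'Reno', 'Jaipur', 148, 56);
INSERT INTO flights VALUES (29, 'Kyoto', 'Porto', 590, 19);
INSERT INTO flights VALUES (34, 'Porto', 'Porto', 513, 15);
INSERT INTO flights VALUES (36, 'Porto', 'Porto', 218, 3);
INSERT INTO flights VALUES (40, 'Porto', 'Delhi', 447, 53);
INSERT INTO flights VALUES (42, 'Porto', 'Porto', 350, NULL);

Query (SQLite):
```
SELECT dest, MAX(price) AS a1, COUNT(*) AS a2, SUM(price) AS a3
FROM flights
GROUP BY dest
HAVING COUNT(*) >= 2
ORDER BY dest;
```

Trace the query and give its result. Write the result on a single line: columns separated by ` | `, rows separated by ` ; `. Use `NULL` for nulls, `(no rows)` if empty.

Delhi | 522 | 2 | 969 ; Jaipur | 805 | 2 | 953 ; Macau | 607 | 2 | 799 ; Porto | 618 | 8 | 3142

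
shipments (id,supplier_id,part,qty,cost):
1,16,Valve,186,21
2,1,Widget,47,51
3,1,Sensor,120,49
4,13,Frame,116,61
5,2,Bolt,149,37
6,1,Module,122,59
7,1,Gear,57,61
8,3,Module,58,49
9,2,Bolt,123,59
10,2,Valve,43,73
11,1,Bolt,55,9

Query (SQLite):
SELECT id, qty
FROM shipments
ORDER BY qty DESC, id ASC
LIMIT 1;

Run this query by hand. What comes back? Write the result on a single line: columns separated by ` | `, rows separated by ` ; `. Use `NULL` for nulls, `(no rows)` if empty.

Sort by qty desc, tiebreak id asc: (186, id=1), (149, id=5), (123, id=9), (122, id=6) …. Take first 1.

1 | 186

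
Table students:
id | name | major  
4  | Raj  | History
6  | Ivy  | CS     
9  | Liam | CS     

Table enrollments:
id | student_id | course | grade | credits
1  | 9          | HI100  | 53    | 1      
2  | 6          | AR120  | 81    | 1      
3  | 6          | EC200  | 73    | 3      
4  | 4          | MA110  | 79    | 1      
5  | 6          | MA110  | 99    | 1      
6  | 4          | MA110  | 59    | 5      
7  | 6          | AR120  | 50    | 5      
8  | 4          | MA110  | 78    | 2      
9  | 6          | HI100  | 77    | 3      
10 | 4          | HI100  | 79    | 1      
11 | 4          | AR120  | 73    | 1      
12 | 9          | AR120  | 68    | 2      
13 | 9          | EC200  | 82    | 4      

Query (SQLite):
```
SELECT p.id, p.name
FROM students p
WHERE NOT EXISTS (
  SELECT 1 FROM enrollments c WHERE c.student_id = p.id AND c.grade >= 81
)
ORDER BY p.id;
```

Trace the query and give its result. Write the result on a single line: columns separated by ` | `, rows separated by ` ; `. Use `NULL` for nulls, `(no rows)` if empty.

4 | Raj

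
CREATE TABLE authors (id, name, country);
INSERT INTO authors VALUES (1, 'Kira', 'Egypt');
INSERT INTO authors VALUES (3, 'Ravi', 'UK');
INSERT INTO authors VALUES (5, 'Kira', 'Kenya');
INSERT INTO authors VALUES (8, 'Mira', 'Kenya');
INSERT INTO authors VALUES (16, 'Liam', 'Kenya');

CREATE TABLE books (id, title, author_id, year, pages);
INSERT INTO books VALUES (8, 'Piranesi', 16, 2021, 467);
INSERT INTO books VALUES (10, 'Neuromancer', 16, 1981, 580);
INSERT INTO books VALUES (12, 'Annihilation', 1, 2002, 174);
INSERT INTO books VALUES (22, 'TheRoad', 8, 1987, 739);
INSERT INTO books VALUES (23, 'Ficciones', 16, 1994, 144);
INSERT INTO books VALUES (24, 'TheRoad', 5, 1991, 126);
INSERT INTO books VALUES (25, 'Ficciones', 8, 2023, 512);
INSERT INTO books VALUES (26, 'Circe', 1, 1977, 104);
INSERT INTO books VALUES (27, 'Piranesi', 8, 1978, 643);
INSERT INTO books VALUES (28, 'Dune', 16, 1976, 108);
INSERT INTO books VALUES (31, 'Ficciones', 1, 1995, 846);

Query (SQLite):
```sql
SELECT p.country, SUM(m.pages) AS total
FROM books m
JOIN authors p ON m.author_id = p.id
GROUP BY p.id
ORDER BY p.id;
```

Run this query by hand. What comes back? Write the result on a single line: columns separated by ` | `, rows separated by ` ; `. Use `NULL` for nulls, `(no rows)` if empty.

Join each books row to its authors via author_id.
Group joined rows by authors.id; compute SUM(m.pages) per group.
  1: ids {12, 26, 31} → SUM(m.pages)=1124
  5: ids {24} → SUM(m.pages)=126
  8: ids {22, 25, 27} → SUM(m.pages)=1894
  16: ids {8, 10, 23, 28} → SUM(m.pages)=1299

Egypt | 1124 ; Kenya | 126 ; Kenya | 1894 ; Kenya | 1299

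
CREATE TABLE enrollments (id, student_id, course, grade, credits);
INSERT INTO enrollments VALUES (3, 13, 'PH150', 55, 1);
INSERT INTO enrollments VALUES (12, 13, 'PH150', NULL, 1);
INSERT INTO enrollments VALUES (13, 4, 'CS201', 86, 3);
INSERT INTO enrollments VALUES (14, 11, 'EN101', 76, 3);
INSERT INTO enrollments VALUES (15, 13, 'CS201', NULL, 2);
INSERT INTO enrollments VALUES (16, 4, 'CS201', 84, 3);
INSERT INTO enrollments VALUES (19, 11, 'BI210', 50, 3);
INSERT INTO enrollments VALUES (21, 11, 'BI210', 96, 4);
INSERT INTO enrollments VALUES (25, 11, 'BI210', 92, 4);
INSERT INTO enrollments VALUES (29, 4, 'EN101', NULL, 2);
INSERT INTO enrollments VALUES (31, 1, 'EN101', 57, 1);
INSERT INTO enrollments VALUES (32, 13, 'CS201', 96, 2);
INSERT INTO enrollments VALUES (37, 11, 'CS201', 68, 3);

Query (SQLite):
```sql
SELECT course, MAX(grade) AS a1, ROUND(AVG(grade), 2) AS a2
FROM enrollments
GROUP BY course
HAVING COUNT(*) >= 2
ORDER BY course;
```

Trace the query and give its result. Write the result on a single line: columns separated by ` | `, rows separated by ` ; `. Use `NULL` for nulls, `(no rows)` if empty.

Group enrollments by course.
Per group compute: MAX(grade), ROUND(AVG(grade), 2).
HAVING: drop groups with fewer than 2 rows.
  BI210: ids {19, 21, 25} → MAX(grade)=96, ROUND(AVG(grade), 2)=79.33
  CS201: ids {13, 15, 16, 32, 37} → MAX(grade)=96, ROUND(AVG(grade), 2)=83.5
  EN101: ids {14, 29, 31} → MAX(grade)=76, ROUND(AVG(grade), 2)=66.5
  PH150: ids {3, 12} → MAX(grade)=55, ROUND(AVG(grade), 2)=55

BI210 | 96 | 79.33 ; CS201 | 96 | 83.5 ; EN101 | 76 | 66.5 ; PH150 | 55 | 55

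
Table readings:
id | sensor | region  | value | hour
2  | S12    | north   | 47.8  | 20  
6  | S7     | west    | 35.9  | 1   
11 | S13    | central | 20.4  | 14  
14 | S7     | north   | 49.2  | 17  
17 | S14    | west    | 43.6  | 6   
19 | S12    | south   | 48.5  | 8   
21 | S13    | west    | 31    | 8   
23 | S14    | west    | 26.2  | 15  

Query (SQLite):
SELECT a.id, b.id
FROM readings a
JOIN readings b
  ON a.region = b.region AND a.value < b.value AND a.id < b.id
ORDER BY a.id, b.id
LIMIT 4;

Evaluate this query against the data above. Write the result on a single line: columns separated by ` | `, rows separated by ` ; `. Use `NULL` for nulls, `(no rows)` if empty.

2 | 14 ; 6 | 17

Pairs (a,b) with same region, a.value < b.value, a.id < b.id.
region groups: central:{11} north:{2,14} south:{19} west:{6,17,21,23}
Ordered by (a.id, b.id); first 4.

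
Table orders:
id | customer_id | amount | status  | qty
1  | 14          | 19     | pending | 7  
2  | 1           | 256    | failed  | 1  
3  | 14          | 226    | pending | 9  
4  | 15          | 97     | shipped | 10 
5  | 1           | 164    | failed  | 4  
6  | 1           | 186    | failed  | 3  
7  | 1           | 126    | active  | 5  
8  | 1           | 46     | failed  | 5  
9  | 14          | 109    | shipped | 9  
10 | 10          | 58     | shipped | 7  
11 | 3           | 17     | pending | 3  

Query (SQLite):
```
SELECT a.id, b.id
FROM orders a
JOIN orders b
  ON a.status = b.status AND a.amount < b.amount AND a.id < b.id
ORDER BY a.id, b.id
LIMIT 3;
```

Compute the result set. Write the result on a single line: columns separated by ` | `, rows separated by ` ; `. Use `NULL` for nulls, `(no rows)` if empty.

1 | 3 ; 4 | 9 ; 5 | 6

Pairs (a,b) with same status, a.amount < b.amount, a.id < b.id.
status groups: active:{7} failed:{2,5,6,8} pending:{1,3,11} shipped:{4,9,10}
Ordered by (a.id, b.id); first 3.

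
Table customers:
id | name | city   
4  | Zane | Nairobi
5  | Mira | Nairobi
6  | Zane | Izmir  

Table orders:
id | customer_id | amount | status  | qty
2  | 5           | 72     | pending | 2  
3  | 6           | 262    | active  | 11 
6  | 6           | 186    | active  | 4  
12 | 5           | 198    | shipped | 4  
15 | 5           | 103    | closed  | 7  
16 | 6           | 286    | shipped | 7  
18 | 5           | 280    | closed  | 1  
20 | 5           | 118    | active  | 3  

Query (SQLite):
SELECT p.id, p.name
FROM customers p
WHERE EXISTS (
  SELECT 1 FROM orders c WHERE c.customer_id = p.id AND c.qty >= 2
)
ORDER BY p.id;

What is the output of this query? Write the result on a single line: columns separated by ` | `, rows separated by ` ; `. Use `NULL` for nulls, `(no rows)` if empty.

5 | Mira ; 6 | Zane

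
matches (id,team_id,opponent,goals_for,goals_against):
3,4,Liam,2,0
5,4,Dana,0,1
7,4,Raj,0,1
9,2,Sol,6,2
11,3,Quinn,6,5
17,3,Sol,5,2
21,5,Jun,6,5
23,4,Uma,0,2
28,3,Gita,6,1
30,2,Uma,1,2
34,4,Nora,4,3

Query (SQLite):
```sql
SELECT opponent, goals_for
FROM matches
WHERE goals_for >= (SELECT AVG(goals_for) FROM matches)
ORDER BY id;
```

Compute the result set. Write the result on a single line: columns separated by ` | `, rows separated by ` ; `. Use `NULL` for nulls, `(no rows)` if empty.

Sol | 6 ; Quinn | 6 ; Sol | 5 ; Jun | 6 ; Gita | 6 ; Nora | 4

Scalar subquery: AVG(goals_for) over all matches rows = 3.272727 (≈; comparison uses full precision).
Keep rows where goals_for >= that value.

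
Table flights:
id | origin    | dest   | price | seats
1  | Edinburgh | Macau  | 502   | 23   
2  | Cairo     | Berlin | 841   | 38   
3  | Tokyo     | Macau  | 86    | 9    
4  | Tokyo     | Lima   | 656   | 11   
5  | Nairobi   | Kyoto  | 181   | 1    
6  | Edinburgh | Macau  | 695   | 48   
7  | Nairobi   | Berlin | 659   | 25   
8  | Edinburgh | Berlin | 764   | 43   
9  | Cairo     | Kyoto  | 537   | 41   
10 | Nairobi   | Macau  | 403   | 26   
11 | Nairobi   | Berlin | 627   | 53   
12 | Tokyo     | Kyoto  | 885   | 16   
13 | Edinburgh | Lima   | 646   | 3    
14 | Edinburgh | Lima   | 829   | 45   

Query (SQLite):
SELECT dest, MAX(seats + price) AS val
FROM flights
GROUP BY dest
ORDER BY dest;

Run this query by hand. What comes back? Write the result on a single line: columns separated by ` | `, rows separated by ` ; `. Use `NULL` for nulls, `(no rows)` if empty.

For each row compute seats + price.
Group by dest; take MAX of the expression per group.
  Berlin: ids {2, 7, 8, 11} → MAX(seats + price)=879
  Kyoto: ids {5, 9, 12} → MAX(seats + price)=901
  Lima: ids {4, 13, 14} → MAX(seats + price)=874
  Macau: ids {1, 3, 6, 10} → MAX(seats + price)=743

Berlin | 879 ; Kyoto | 901 ; Lima | 874 ; Macau | 743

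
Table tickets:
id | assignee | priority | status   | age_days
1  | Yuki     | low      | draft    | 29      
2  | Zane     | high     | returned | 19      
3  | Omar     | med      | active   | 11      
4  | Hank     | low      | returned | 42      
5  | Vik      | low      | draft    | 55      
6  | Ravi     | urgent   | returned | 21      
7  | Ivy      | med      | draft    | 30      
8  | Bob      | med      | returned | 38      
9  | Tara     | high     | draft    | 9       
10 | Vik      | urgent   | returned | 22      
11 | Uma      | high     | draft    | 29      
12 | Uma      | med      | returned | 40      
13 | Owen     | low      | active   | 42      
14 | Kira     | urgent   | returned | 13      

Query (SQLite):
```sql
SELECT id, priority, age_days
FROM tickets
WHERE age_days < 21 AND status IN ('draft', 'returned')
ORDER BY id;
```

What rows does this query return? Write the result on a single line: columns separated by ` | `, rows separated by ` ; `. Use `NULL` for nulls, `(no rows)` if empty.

age_days < 21: ids {2, 3, 9, 14}
status IN ('draft', 'returned'): ids {1, 2, 4, 5, 6, 7, 8, 9, 10, 11, 12, 14}
Combine with AND.

2 | high | 19 ; 9 | high | 9 ; 14 | urgent | 13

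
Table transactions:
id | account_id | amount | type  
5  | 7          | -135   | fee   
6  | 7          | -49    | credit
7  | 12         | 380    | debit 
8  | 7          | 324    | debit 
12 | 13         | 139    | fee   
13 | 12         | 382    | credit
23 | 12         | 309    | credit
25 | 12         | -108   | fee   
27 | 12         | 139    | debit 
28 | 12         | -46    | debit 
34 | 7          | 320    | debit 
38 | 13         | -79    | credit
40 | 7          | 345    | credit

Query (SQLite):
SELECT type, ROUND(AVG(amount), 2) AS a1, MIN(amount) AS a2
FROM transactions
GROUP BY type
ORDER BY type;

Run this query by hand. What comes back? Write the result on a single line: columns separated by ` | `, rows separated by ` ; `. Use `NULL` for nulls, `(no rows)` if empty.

Group transactions by type.
Per group compute: ROUND(AVG(amount), 2), MIN(amount).
  credit: ids {6, 13, 23, 38, 40} → ROUND(AVG(amount), 2)=181.6, MIN(amount)=-79
  debit: ids {7, 8, 27, 28, 34} → ROUND(AVG(amount), 2)=223.4, MIN(amount)=-46
  fee: ids {5, 12, 25} → ROUND(AVG(amount), 2)=-34.67, MIN(amount)=-135

credit | 181.6 | -79 ; debit | 223.4 | -46 ; fee | -34.67 | -135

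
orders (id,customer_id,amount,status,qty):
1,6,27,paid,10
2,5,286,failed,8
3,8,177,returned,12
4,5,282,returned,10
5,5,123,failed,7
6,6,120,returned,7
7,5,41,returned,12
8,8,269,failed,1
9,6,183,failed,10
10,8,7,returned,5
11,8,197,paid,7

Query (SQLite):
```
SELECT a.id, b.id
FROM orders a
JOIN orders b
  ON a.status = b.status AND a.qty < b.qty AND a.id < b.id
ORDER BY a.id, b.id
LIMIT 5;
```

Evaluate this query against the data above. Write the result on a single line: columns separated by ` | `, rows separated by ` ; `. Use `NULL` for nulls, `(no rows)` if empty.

Pairs (a,b) with same status, a.qty < b.qty, a.id < b.id.
status groups: failed:{2,5,8,9} paid:{1,11} returned:{3,4,6,7,10}
Ordered by (a.id, b.id); first 5.

2 | 9 ; 4 | 7 ; 5 | 9 ; 6 | 7 ; 8 | 9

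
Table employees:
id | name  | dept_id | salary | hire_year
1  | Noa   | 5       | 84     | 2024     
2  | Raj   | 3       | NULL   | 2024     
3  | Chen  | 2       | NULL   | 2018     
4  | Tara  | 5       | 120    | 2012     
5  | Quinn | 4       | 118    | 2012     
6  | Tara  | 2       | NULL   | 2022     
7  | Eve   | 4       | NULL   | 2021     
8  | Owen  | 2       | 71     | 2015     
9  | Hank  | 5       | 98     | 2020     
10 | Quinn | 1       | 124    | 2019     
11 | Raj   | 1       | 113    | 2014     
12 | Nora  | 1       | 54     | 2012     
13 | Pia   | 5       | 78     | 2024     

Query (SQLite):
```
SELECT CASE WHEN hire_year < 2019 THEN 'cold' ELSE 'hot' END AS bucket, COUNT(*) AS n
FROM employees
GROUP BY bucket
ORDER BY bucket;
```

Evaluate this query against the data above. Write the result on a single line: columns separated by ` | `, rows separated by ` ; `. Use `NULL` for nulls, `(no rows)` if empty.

cold | 6 ; hot | 7

Bucket rows by hire_year < 2019 → 'cold' else 'hot'; count each bucket.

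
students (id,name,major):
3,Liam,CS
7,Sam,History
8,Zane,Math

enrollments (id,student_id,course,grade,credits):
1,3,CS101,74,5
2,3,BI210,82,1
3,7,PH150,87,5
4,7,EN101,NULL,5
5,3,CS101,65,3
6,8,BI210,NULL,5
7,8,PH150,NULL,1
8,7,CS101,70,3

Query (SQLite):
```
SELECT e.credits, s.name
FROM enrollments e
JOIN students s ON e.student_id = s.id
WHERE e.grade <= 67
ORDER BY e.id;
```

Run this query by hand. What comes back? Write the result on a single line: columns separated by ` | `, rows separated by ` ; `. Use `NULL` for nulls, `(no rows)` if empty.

Each enrollments row matches the students row where student_id = students.id.
Then keep rows with e.grade <= 67.

3 | Liam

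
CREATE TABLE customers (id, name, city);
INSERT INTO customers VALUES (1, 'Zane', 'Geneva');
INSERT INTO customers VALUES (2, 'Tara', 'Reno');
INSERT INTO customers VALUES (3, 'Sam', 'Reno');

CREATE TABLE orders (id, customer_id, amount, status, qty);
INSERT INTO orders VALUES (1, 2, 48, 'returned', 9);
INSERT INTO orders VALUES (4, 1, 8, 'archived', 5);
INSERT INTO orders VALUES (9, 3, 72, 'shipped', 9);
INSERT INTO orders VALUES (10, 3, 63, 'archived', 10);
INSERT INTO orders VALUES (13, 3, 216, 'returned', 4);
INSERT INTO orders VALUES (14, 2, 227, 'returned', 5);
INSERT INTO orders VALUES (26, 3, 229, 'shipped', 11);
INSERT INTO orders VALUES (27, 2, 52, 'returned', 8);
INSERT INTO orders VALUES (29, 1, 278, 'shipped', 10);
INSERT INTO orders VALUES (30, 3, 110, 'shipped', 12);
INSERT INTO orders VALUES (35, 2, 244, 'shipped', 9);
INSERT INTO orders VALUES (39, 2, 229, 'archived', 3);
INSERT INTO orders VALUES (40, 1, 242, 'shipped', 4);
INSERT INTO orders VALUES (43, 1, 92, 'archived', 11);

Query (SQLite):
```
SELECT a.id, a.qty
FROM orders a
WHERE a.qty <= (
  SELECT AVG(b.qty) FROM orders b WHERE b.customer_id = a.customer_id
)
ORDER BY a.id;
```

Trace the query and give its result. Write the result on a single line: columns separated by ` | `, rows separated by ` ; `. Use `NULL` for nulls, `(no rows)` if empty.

For each orders row a, compute AVG(qty) over rows sharing a.customer_id.
Keep row a if a.qty <= that per-group AVG.
  customer_id=1: AVG(qty) = 7.5
  customer_id=2: AVG(qty) = 6.8
  customer_id=3: AVG(qty) = 9.2

4 | 5 ; 9 | 9 ; 13 | 4 ; 14 | 5 ; 39 | 3 ; 40 | 4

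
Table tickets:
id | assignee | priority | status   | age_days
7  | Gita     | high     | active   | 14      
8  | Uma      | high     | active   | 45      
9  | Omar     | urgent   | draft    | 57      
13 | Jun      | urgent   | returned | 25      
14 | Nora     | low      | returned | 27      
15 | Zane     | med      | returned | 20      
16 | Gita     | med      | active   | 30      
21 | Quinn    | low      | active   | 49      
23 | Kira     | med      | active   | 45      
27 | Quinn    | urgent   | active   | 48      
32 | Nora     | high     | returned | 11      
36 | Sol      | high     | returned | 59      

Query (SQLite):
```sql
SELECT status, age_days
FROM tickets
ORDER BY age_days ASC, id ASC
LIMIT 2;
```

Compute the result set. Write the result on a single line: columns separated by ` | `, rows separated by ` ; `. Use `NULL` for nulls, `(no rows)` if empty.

returned | 11 ; active | 14

Sort by age_days asc, tiebreak id asc: (11, id=32), (14, id=7), (20, id=15), (25, id=13), (27, id=14) …. Take first 2.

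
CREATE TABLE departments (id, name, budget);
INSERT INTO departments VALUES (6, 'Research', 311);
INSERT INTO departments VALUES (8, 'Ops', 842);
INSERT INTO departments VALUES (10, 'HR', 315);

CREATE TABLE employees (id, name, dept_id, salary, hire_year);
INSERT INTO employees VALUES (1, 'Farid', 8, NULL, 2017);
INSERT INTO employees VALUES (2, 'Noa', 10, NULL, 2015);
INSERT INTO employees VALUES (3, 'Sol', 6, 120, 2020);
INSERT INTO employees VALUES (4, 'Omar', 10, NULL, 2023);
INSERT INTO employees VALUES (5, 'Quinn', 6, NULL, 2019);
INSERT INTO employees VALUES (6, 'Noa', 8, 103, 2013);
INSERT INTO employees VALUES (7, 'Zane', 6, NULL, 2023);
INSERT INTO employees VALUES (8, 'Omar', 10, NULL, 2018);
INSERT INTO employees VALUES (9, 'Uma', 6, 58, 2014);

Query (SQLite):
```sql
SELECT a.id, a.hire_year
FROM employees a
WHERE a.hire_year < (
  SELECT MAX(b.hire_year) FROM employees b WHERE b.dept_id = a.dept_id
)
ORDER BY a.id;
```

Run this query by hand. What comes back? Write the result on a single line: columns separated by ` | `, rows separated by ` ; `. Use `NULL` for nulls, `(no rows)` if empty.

2 | 2015 ; 3 | 2020 ; 5 | 2019 ; 6 | 2013 ; 8 | 2018 ; 9 | 2014

For each employees row a, compute MAX(hire_year) over rows sharing a.dept_id.
Keep row a if a.hire_year < that per-group MAX.
  dept_id=6: MAX(hire_year) = 2023
  dept_id=8: MAX(hire_year) = 2017
  dept_id=10: MAX(hire_year) = 2023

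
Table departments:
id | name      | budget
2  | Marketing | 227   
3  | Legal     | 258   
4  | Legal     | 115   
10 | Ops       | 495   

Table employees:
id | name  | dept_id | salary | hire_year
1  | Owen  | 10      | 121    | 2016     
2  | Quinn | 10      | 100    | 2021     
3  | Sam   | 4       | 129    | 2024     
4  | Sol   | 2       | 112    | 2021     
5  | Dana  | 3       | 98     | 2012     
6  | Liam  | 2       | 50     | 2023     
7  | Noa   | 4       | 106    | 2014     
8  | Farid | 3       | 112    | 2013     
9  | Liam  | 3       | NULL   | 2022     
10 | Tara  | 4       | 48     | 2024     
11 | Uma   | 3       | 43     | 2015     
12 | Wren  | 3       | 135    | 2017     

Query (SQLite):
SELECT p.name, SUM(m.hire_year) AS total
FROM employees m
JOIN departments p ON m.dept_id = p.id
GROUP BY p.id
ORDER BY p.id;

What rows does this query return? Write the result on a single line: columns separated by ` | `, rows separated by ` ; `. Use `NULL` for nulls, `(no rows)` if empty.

Join each employees row to its departments via dept_id.
Group joined rows by departments.id; compute SUM(m.hire_year) per group.
  2: ids {4, 6} → SUM(m.hire_year)=4044
  3: ids {5, 8, 9, 11, 12} → SUM(m.hire_year)=10079
  4: ids {3, 7, 10} → SUM(m.hire_year)=6062
  10: ids {1, 2} → SUM(m.hire_year)=4037

Marketing | 4044 ; Legal | 10079 ; Legal | 6062 ; Ops | 4037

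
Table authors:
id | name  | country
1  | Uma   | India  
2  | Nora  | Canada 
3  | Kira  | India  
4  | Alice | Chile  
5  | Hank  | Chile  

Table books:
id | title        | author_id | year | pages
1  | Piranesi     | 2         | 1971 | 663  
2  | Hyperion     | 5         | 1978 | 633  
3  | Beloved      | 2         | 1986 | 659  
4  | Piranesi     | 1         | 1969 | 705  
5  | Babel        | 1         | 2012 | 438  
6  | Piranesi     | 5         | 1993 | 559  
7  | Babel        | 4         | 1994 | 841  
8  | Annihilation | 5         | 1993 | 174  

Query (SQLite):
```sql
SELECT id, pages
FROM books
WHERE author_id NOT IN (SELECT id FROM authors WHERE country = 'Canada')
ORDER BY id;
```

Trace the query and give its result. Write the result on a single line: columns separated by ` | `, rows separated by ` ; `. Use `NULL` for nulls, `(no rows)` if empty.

2 | 633 ; 4 | 705 ; 5 | 438 ; 6 | 559 ; 7 | 841 ; 8 | 174

Inner query: authors.id where country = 'Canada'.
Outer: keep books rows whose author_id is not in that set.
Inner query → {2}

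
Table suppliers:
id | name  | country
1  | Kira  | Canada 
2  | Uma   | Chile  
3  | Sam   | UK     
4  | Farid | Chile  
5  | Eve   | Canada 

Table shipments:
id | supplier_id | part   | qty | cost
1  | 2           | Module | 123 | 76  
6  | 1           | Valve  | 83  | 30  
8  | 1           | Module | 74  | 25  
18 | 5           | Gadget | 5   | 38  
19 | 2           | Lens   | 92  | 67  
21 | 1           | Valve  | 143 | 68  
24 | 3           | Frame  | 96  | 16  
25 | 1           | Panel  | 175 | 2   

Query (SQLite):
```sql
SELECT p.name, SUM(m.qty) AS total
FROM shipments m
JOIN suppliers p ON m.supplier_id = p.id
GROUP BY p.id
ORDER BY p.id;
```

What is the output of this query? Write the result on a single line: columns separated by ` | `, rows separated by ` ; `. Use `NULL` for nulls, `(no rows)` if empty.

Join each shipments row to its suppliers via supplier_id.
Group joined rows by suppliers.id; compute SUM(m.qty) per group.
  1: ids {6, 8, 21, 25} → SUM(m.qty)=475
  2: ids {1, 19} → SUM(m.qty)=215
  3: ids {24} → SUM(m.qty)=96
  5: ids {18} → SUM(m.qty)=5

Kira | 475 ; Uma | 215 ; Sam | 96 ; Eve | 5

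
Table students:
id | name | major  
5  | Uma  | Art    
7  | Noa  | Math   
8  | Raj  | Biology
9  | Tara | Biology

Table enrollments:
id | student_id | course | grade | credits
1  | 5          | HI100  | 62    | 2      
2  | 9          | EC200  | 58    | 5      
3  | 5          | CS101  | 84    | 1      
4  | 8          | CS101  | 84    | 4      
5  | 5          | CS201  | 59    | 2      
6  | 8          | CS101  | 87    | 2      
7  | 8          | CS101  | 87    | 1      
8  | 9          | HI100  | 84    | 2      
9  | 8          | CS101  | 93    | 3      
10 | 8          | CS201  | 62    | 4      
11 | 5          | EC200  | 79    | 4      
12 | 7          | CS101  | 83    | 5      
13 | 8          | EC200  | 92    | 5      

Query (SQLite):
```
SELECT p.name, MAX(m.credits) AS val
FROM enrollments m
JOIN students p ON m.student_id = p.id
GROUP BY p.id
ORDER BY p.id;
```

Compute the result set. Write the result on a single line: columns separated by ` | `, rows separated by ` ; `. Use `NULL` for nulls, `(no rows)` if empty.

Uma | 4 ; Noa | 5 ; Raj | 5 ; Tara | 5

Join each enrollments row to its students via student_id.
Group joined rows by students.id; compute MAX(m.credits) per group.
  5: ids {1, 3, 5, 11} → MAX(m.credits)=4
  7: ids {12} → MAX(m.credits)=5
  8: ids {4, 6, 7, 9, 10, 13} → MAX(m.credits)=5
  9: ids {2, 8} → MAX(m.credits)=5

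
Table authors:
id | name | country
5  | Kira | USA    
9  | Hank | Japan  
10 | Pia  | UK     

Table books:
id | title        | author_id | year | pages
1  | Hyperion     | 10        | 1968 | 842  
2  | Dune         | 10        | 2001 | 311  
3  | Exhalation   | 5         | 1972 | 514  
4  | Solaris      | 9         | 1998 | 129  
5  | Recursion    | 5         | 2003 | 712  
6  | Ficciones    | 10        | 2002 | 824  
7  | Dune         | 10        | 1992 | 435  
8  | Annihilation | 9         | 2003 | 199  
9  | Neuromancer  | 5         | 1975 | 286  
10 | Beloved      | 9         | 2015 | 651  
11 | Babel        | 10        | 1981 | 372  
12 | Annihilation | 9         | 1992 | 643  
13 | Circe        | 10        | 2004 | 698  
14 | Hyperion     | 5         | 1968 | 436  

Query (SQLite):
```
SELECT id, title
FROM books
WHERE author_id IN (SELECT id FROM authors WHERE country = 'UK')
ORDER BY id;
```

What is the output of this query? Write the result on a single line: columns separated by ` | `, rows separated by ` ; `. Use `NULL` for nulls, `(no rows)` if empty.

Inner query: authors.id where country = 'UK'.
Outer: keep books rows whose author_id is in that set.
Inner query → {10}

1 | Hyperion ; 2 | Dune ; 6 | Ficciones ; 7 | Dune ; 11 | Babel ; 13 | Circe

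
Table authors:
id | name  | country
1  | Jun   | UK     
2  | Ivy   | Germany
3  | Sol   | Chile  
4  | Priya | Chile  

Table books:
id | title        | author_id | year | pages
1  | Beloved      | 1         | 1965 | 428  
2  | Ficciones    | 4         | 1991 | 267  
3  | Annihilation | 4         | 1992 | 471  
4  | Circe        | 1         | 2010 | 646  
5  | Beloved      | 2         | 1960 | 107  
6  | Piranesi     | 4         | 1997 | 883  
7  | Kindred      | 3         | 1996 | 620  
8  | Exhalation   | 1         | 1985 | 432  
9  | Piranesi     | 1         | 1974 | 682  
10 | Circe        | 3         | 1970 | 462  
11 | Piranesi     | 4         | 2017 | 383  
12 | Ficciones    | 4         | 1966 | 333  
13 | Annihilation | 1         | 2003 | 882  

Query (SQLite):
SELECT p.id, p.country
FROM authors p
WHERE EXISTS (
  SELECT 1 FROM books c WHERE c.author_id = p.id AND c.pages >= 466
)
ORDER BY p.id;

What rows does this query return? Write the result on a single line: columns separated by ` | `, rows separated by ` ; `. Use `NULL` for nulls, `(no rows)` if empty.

For each authors row, check whether any books with matching author_id has pages >= 466.
Keep rows where that is true.

1 | UK ; 3 | Chile ; 4 | Chile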